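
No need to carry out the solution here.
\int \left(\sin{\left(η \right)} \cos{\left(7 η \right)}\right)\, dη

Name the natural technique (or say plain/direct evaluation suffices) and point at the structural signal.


Method: a trigonometric identity — distinct frequencies under one product (\sin{\left(η \right)} \cos{\left(7 η \right)}): the product-to-sum identity is the systematic route to an integrable form.


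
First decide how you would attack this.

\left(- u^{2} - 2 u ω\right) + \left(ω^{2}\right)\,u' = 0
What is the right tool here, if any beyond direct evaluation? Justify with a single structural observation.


Best approach: the homogeneous substitution — solved for the derivative, the right side is unchanged under scaling ω and u together — it depends only on the ratio u/ω, so substitute a single ratio variable. This doubles as a Bernoulli equation in the unknown as written; the homogeneous route needs no setup at all.


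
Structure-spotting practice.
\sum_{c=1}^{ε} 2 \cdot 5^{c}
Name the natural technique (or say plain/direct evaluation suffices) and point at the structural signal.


Technique: the geometric series formula — consecutive terms stand in a fixed index-free ratio — the geometric sum formula closes it.


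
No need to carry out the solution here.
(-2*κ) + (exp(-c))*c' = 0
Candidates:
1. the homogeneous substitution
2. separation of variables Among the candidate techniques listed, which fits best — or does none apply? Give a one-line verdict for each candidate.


Diagnosis: separation of variables — solved for the derivative, the right side splits multiplicatively into a function of each variable alone — divide and integrate each side.
- the homogeneous substitution: the slope changes under joint rescaling, failing the degree-zero test.
- separation of variables: a fit — the right tool for this form.


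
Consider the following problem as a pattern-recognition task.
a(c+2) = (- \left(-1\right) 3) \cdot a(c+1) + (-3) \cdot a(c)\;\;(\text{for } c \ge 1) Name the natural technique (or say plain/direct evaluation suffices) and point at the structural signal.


Method: the characteristic-root method — the recurrence treats every index alike (constant coefficients, no forcing) — precisely the regime where r^c trials close it.


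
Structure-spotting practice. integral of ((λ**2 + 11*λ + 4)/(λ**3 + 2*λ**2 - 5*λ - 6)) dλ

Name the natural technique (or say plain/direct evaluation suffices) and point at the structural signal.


Diagnosis: partial fractions — break λ**3 + 2*λ**2 - 5*λ - 6 into its roots and the integral splits into logarithm-sized bites.


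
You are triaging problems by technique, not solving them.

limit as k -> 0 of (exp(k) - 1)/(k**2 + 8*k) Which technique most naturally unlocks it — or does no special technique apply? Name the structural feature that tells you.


Technique: l'Hôpital's rule (0/0) — the 0/0 form at 0 is the signature situation for l'Hôpital's rule. The standard small-argument limits would also carry it; the rule is the systematic route.


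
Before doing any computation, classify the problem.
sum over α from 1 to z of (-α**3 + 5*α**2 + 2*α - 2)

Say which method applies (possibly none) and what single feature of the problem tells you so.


Best approach: no special technique — constant-multiple powers of α with no cancellation partners and no common ratio — use the standard power-sum formulas.


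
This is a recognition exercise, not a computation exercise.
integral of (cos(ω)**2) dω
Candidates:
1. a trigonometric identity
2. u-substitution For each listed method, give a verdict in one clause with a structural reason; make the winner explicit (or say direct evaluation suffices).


Best approach: a trigonometric identity — the exponent on cos(ω)**2 is even — the power-reduction identity is the standard preprocessing step.
- a trigonometric identity: applicable, and directly so.
- u-substitution: no subexpression of the integrand serves as a whole-integral substitution inner — individual terms may offer their own, but none carries its derivative as a factor of the full integrand; a working change of variable would have to be constructed from outside the expression.


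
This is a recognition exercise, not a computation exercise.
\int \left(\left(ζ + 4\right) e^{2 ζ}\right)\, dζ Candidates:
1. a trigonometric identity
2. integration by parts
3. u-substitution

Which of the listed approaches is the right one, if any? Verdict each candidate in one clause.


Diagnosis: integration by parts — the integrand splits as ζ + 4 times e^{2 ζ} — repeatedly differentiating the polynomial part kills it, which is the parts ladder.
- a trigonometric identity — with no trigonometric functions present, identity rewriting has no target.
- integration by parts — applicable, and directly so.
- u-substitution: no subexpression of the integrand pairs with its own derivative as a factor — individual terms may offer their own substitutions, but any change of variable covering the whole integral would have to be constructed from outside the expression.


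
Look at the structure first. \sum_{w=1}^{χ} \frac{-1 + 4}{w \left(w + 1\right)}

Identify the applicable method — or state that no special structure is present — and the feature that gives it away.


Method: telescoping — integer-spaced poles in \frac{-1 + 4}{w \left(w + 1\right)} are the telescoping signature in disguise.


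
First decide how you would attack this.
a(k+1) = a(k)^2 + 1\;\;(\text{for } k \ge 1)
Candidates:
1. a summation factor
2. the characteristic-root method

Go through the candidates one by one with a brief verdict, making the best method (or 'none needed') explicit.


Technique: no special technique — the update rule curves (it is not linear in the unknown sequence), so no superposition-based closed form attaches — iterate or study it directly.
- a summation factor: no summation factor applies — the rule is not linear in the sequence values.
- the characteristic-root method — the recursion is nonlinear in the sequence values, so no linear-modes ansatz applies.


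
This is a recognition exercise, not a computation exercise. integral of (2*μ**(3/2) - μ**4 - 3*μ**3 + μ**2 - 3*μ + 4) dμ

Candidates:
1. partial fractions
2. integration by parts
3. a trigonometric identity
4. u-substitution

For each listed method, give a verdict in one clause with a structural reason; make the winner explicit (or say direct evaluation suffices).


Diagnosis: no special technique — the integrand is a sum of constant multiples of powers of μ — integrate term by term.
- partial fractions: the expression is not a ratio of polynomials that decomposes further.
- integration by parts: the nonconstant-polynomial-times-standard-kernel pattern (an exp, sine, cosine, or logarithm partner) is absent.
- a trigonometric identity: with no trigonometric functions present, identity rewriting has no target.
- u-substitution: no subexpression of the integrand serves as a whole-integral substitution inner — individual terms may offer their own, but none carries its derivative as a factor of the full integrand; a working change of variable would have to be constructed from outside the expression.


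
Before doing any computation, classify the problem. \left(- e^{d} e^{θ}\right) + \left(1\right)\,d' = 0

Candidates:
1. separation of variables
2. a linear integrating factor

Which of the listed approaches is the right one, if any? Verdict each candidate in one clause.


Technique: separation of variables — solved for the derivative, the right side splits multiplicatively into a function of each variable alone — divide and integrate each side.
- separation of variables — yes — fits the structure here.
- a linear integrating factor: a nonlinear term in the unknown puts this outside the integrating-factor template.


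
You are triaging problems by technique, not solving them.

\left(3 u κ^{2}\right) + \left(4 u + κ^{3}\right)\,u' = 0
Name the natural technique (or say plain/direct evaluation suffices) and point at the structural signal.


Best approach: the exact-equation method — checking ∂/∂u of 3 u κ^{2} against ∂/∂κ of 4 u + κ^{3}: they match — the equation is exact as it stands.


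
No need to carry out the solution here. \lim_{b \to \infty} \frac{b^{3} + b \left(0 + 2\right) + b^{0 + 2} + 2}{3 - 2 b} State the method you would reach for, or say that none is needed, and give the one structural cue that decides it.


Technique: dominant-term comparison — divide through by the highest power of b; every lower-order term dies and the dominant terms decide the limit. As a single quotient, the ∞/∞ shape would yield to repeated differentiation as well — the growth comparison gets there in one look.


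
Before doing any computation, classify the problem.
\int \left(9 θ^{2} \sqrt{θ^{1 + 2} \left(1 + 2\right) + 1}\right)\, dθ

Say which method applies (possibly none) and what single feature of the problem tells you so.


Diagnosis: u-substitution — differentiating the inner expression (θ^{1 + 2} \left(1 + 2\right) + 1) produces the factor 9 θ^{2} up to a constant multiple, so substituting u = (θ^{1 + 2} \left(1 + 2\right) + 1) reduces everything to a one-variable integral in u.


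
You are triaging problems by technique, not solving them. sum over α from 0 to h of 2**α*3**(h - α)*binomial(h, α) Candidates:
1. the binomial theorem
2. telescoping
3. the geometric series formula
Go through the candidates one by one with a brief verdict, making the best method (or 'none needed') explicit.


Verdict: the binomial theorem — terms weighting binomial(h, α) against matched powers of 2 and 3 reassemble into (2 + 3)^h by the binomial theorem.
- the binomial theorem: yes — fits the structure here.
- telescoping — writing out consecutive terms as given produces no pairwise cancellation.
- the geometric series formula — there is no constant term-to-term ratio.


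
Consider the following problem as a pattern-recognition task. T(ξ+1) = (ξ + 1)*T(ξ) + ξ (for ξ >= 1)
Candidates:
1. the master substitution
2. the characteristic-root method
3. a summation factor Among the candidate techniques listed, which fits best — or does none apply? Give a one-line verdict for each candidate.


Technique: a summation factor — because the multiplier ξ + 1 is index-dependent, divide through by its running product and sum the resulting differences.
- the master substitution: this is shift-type recursion, outside the divide-and-conquer template.
- the characteristic-root method: an index-dependent weight blocks the pure exponential ansatz.
- a summation factor — yes, a natural case for it.


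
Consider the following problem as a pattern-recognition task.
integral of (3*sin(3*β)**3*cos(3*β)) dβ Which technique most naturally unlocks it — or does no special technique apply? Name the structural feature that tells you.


Diagnosis: u-substitution — set u = sin(3*β): a constant multiple of its derivative, namely 3*cos(3*β), is present as a factor once the integrand is collected, so the du is sitting there waiting.


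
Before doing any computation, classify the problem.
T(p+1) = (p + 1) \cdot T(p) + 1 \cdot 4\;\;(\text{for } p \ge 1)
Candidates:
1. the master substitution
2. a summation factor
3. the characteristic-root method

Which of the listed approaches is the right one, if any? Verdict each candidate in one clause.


Technique: a summation factor — because the multiplier p + 1 is index-dependent, divide through by its running product and sum the resulting differences.
- the master substitution: the recursion steps by a constant offset, so exponential reindexing is pointless.
- a summation factor: yes, a natural case for it.
- the characteristic-root method — an index-dependent weight blocks the pure exponential ansatz.


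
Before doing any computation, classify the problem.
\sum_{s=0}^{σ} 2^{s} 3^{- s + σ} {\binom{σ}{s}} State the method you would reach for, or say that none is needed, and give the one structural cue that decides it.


Technique: the binomial theorem — binomial coefficients against complementary powers of 2 and 3: recognize the binomial expansion and resum.


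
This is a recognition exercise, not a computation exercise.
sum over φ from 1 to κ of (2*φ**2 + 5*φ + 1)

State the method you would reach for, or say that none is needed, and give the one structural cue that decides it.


Technique: no special technique — Faulhaber territory: sum each constant-multiple power of φ with its closed-form formula, no trick required.


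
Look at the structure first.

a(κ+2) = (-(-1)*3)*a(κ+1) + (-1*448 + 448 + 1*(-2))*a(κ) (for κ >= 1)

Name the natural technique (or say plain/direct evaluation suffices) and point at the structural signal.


Diagnosis: the characteristic-root method — shift-invariance with fixed coefficients calls for exponential trials; the characteristic polynomial finds every r^κ.


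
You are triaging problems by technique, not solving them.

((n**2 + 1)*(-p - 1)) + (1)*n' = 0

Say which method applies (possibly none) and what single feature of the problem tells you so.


Technique: separation of variables — separating collects all n-dependence with the derivative and leaves all p-dependence opposite: variables separate.


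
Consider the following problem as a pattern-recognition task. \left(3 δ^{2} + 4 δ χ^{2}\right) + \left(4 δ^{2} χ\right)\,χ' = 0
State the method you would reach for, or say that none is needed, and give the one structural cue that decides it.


Method: the exact-equation method — equality of cross partials is the green light — assemble the potential function term by term.


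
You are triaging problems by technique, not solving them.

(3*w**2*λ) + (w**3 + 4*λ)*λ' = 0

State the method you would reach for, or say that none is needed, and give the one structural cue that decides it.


Diagnosis: the exact-equation method — take the mixed partials of 3*w**2*λ and w**3 + 4*λ: they are equal, which certifies an exact differential.


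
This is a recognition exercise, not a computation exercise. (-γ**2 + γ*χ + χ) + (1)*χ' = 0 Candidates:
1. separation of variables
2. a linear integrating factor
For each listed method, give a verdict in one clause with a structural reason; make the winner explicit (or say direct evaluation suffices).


Verdict: a linear integrating factor — linear in the unknown with genuine forcing: multiply through by the exponential of the integrated coefficient and the left side closes into one derivative.
- separation of variables: the two dependences do not factor apart.
- a linear integrating factor: applies; the problem has the shape this method handles.


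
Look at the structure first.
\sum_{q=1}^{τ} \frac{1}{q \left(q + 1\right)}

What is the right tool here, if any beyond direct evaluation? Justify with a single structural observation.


Verdict: telescoping — one partial-fraction pass turns \frac{1}{q \left(q + 1\right)} into a shifted difference, and shifted differences telescope.


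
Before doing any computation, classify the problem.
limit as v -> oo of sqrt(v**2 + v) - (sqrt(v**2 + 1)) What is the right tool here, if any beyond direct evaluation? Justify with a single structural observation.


Verdict: conjugate multiplication — sqrt(v**2 + v) and sqrt(v**2 + 1) both blow up, but their difference is tame once the conjugate rationalizes it.


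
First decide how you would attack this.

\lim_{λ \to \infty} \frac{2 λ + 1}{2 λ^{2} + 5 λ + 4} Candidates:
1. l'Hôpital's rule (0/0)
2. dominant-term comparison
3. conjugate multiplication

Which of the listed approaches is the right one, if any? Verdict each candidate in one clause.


Technique: dominant-term comparison — divide by the highest power of λ present: lower-order terms vanish and the dominant ratio remains.
- l'Hôpital's rule (0/0) — no 0/0 form appears: written as one quotient, top and bottom both grow without bound, and the ratio is decided by their leading terms.
- dominant-term comparison — yes — fits the structure here.
- conjugate multiplication: there are no radicals in tension whose conjugate would simplify matters.


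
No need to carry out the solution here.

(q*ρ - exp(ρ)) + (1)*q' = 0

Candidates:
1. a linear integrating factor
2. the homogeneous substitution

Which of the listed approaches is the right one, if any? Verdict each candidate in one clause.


Verdict: a linear integrating factor — the equation is linear in q with coefficient ρ; multiplying by the integrating factor exp(∫ρ) makes the left side a perfect derivative.
- a linear integrating factor: yes, a natural case for it.
- the homogeneous substitution — rescaling both variables together changes the slope, so no ratio substitution collapses it.


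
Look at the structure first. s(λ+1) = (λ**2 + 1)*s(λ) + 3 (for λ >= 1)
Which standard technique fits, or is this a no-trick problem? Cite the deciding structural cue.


Technique: a summation factor — first-order, linear, moving coefficient λ**2 + 1: the discrete analogue of an integrating factor handles it.


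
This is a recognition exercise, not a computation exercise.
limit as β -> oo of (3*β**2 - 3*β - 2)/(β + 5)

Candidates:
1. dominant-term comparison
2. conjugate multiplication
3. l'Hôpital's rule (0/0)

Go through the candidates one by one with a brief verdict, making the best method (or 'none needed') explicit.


Best approach: dominant-term comparison — divide through by the highest power of β; every lower-order term dies and the dominant terms decide the limit.
- dominant-term comparison: applicable, and directly so.
- conjugate multiplication — there is no infinity-minus-infinity radical difference to rationalize.
- l'Hôpital's rule (0/0): no 0/0 form appears: written as one quotient, top and bottom both grow without bound, and the ratio is decided by their leading terms.


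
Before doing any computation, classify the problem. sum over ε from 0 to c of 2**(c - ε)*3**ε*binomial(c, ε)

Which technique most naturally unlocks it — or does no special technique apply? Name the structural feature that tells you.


Technique: the binomial theorem — terms weighting binomial(c, ε) against matched powers of 3 and 2 reassemble into (3 + 2)^c by the binomial theorem.


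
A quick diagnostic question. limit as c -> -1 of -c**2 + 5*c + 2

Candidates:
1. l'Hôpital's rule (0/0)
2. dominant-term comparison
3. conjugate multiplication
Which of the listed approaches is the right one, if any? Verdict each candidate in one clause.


Verdict: no special technique — no vanishing denominator and no indeterminate clash at the point — evaluation is immediate.
- l'Hôpital's rule (0/0) — evaluation at the point is determinate, so the rule has nothing to repair.
- dominant-term comparison: no dominant power emerges to decide the limit by degree comparison.
- conjugate multiplication — there is no infinity-minus-infinity radical difference to rationalize.


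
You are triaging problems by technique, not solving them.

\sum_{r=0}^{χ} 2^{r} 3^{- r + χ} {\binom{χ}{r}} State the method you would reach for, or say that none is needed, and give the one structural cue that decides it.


Technique: the binomial theorem — the summand is term r of a binomial expansion in 2 and 3; the whole sum is a single power.


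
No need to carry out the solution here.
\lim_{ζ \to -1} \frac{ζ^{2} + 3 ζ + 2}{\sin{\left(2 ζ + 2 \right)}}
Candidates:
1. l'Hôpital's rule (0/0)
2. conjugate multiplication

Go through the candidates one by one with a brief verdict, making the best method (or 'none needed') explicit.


Diagnosis: l'Hôpital's rule (0/0) — numerator and denominator both vanish at -1 — a genuine 0/0 form, which is exactly when l'Hôpital applies. A first-order expansion at the point is an equally standard path; the rule packages it.
- l'Hôpital's rule (0/0) — yes, a natural case for it.
- conjugate multiplication: no divergent radical difference is present for a conjugate pair to cancel.


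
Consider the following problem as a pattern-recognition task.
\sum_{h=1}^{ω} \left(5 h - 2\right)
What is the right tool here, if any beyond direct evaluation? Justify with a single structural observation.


Best approach: no special technique — no ratio, no shift structure, no binomial pattern: sum the constant-multiple powers of h with known formulas.


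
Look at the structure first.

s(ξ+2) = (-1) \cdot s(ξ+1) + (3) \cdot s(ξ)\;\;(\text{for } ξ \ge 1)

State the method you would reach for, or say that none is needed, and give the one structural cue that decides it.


Best approach: the characteristic-root method — linear, homogeneous, constant coefficients: solutions of the form r^ξ exist — find the roots of the characteristic polynomial.


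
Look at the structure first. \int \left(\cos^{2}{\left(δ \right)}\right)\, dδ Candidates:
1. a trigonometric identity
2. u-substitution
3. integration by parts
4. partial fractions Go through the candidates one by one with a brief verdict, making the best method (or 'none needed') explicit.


Diagnosis: a trigonometric identity — \cos^{2}{\left(δ \right)} carries an even exponent — trade it for double-angle cosines before integrating.
- a trigonometric identity — a fit — the right tool for this form.
- u-substitution: no subexpression of the integrand serves as a whole-integral substitution inner — individual terms may offer their own, but none carries its derivative as a factor of the full integrand; a working change of variable would have to be constructed from outside the expression.
- integration by parts: not the natural route: no polynomial-kernel product appears — a recursive parts reduction of the trigonometric product exists, but the identity rewrite is direct.
- partial fractions: there is no rational-function structure to decompose.


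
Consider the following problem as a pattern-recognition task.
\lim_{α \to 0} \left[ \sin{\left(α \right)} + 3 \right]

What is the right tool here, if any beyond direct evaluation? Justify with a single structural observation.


Technique: no special technique — the function is continuous at 0; evaluation is itself the limit, no machinery required.


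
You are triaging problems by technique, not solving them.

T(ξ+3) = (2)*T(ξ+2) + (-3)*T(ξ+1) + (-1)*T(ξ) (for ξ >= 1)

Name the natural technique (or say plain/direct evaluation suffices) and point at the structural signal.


Diagnosis: the characteristic-root method — because shifting ξ leaves the equation's coefficients unchanged, exponential trials reduce it to algebra.


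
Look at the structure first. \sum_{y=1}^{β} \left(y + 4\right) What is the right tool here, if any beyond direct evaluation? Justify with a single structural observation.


Method: no special technique — this is bookkeeping, not technique: standard formulas for sums of constant-multiple powers of y apply termwise.


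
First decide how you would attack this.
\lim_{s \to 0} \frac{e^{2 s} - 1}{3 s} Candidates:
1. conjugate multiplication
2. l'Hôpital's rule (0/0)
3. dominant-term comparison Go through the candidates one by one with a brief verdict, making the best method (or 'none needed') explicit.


Best approach: l'Hôpital's rule (0/0) — substituting 0 gives 0 over 0; differentiate top and bottom once and re-evaluate. Known elementary limits would finish this too — the rule just bypasses the case analysis.
- conjugate multiplication — there are no radicals in tension whose conjugate would simplify matters.
- l'Hôpital's rule (0/0): yes, a natural case for it.
- dominant-term comparison: no ranking of term growth rates resolves the limit here.


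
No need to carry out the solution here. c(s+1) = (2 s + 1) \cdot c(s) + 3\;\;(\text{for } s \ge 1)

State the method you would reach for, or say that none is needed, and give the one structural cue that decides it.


Method: a summation factor — one-term recursion with variable weight 2 s + 1 is solved by product normalization, not by root-finding.


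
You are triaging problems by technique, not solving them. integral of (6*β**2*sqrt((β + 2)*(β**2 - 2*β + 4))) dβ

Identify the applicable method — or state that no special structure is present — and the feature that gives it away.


Best approach: u-substitution — collected, the integrand has one factor that is, up to a constant, the derivative of an inner expression the rest depends on — substitute for that inner expression.


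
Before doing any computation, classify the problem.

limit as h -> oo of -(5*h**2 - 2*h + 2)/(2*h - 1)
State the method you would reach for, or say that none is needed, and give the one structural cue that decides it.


Best approach: dominant-term comparison — divide through by the highest power of h; every lower-order term dies and the dominant terms decide the limit. Differentiating the expression as a single quotient would eventually settle it as well; matching dominant growth settles it immediately.


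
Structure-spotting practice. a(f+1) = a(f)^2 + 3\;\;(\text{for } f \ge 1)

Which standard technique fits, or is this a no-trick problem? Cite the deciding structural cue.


Method: no special technique — no ansatz, no master substitution, no summation factor survives the nonlinearity here.


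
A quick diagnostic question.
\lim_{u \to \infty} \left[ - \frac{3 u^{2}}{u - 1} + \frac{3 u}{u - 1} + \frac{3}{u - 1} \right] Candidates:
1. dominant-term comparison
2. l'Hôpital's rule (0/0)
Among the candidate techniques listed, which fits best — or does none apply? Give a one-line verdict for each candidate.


Technique: dominant-term comparison — divide by the highest power of u present: lower-order terms vanish and the dominant ratio remains.
- dominant-term comparison: yes, a natural case for it.
- l'Hôpital's rule (0/0) — viewed as a single quotient this runs to ∞/∞, not the 0/0 clash this candidate addresses; an at-infinity variant of the rule would resolve it, but comparing leading growth reads the answer without differentiating.


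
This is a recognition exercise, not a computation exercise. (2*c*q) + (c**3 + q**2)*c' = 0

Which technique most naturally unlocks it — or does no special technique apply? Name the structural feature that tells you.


Diagnosis: the exact-equation method — the cross partial derivatives of 2*c*q and c**3 + q**2 agree, so the left side is the total differential of one potential in q and c.


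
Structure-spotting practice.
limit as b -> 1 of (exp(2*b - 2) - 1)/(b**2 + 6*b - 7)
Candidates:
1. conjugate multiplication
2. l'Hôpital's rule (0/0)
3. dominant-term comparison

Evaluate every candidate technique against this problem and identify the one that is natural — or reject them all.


Technique: l'Hôpital's rule (0/0) — plug in 1: top and bottom both hit zero, so differentiate each and retry. Expanding numerator and denominator to first order gives the same value — the rule automates exactly that.
- conjugate multiplication: there are no radicals in tension whose conjugate would simplify matters.
- l'Hôpital's rule (0/0): applies; the problem has the shape this method handles.
- dominant-term comparison — this limit is not decided by comparing polynomial growth at infinity.


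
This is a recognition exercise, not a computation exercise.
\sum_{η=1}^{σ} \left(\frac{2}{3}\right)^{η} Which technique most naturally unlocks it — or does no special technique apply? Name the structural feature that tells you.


Method: the geometric series formula — each summand is the previous one scaled by \frac{2}{3}; that constant multiplier is itself the geometric structure.


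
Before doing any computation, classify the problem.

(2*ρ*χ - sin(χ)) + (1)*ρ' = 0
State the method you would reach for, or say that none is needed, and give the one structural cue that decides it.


Verdict: a linear integrating factor — the unknown enters only to the first power against a nonzero forcing term — the integrating-factor template applies directly.


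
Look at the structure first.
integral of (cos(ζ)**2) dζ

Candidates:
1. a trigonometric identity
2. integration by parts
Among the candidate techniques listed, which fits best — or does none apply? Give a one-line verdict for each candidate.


Technique: a trigonometric identity — cos(ζ)**2 carries an even exponent — trade it for double-angle cosines before integrating.
- a trigonometric identity — applicable, and directly so.
- integration by parts: not the fit here: there is no polynomial factor to ladder down — parts can still close the trigonometric product by recursion, though the identity rewrite is the direct route.


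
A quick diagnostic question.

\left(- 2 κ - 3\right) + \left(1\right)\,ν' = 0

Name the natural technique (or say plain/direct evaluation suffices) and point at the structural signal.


Method: no special technique — the slope is a function of κ alone, so integrate both sides directly.


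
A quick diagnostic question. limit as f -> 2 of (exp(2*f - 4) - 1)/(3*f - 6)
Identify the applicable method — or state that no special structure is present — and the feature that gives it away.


Method: l'Hôpital's rule (0/0) — both numerator and denominator vanish at 2: the genuine 0/0 indeterminate that l'Hôpital exists for. The standard small-argument limits would also carry it; the rule is the systematic route.


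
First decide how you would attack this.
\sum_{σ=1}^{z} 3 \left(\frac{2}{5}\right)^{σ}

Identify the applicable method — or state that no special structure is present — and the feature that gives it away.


Diagnosis: the geometric series formula — each summand is the previous one scaled by \frac{2}{5}; that constant multiplier is itself the geometric structure.


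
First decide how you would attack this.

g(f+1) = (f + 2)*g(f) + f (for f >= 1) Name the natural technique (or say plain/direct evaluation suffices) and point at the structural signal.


Verdict: a summation factor — one-term recursion with variable weight f + 2 is solved by product normalization, not by root-finding.


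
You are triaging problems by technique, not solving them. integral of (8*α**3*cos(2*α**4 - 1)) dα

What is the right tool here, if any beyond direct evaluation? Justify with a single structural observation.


Verdict: u-substitution — read it as f(2*α**4 - 1) times a constant multiple of d(2*α**4 - 1): one substitution, u = 2*α**4 - 1, finishes it.


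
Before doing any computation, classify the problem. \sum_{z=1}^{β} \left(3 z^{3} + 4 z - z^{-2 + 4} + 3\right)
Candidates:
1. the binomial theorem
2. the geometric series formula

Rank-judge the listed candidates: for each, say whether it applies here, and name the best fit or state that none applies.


Verdict: no special technique — with only polynomial terms in z present, the classical sum-of-powers identities are all you need.
- the binomial theorem: the terms do not reassemble into a binomial power.
- the geometric series formula: the term-to-term ratio drifts with the index — the one thing the geometric formula cannot absorb.


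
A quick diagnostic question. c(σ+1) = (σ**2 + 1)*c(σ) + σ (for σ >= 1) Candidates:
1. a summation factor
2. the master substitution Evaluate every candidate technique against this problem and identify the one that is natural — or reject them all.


Diagnosis: a summation factor — normalize by the running product of σ**2 + 1: the left side becomes a difference, and differences sum.
- a summation factor: applicable, and directly so.
- the master substitution — this is shift-type recursion, outside the divide-and-conquer template.


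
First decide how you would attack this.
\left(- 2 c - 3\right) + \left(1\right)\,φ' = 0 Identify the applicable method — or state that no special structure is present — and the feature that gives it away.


Diagnosis: no special technique — the slope is a pure function of c; integrate both sides and be done.


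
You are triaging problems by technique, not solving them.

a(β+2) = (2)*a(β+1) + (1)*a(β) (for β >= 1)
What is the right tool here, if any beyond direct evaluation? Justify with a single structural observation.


Diagnosis: the characteristic-root method — fixed numeric weights on consecutive terms and no forcing term added: the root method in its home territory.


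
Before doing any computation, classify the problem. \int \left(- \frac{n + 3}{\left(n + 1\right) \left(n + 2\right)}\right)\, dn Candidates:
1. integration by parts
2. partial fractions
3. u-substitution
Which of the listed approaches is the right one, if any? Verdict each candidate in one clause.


Diagnosis: partial fractions — the bottom factors while the top stays lower-degree — split into simple fractions and integrate piece by piece.
- integration by parts: no split into a nonconstant polynomial times one of the standard kernels — exp, sine, or cosine of a linear argument, or a logarithm — applies here.
- partial fractions: a fit — the right tool for this form.
- u-substitution — no subexpression of the integrand pairs with its own derivative as a factor — individual terms may offer their own substitutions, but any change of variable covering the whole integral would have to be constructed from outside the expression.


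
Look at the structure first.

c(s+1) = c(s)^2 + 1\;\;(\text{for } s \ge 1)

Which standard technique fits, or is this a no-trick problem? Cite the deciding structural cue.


Verdict: no special technique — the unknown sequence enters the update nonlinearly, so no linear method fits the recurrence as written — direct iteration remains.


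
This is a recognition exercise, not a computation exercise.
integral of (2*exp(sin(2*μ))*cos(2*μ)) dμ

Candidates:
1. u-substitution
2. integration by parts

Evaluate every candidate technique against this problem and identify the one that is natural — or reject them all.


Verdict: u-substitution — viewed as a product, the integrand is a composition evaluated at sin(2*μ) times (a constant multiple of) that inner expression's derivative, so u = sin(2*μ) makes it elementary.
- u-substitution: yes, a natural case for it.
- integration by parts: the nonconstant-polynomial-times-standard-kernel pattern (an exp, sine, cosine, or logarithm partner) is absent.


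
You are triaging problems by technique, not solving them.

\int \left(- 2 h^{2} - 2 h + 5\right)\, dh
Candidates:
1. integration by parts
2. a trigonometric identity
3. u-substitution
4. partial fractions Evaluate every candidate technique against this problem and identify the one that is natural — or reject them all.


Technique: no special technique — every term is a constant multiple of a power of h; term-wise power-rule integration needs no preliminary transformation.
- integration by parts: parts would only shuffle a directly integrable integrand.
- a trigonometric identity — no sine or cosine appears, so there is nothing for a trigonometric identity to act on.
- u-substitution: any workable substitution here is cosmetic — the integrand is already in directly integrable form.
- partial fractions — there is no rational-function structure to decompose.


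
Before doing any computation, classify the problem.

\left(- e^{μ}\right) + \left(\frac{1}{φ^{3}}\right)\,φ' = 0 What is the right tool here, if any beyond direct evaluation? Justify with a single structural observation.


Diagnosis: separation of variables — a product of single-variable factors, e^{μ} and φ^{3} — the textbook separable form. An exactness check succeeds on this form as well — separation and the potential function arrive at the same answer, separation more directly.


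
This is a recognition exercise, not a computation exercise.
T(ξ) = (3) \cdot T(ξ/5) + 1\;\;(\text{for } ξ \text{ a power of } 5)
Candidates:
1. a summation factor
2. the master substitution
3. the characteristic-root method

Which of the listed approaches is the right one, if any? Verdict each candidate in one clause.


Technique: the master substitution — the argument contracts 5-fold per step: reindex ξ exponentially and solve the linear recurrence in the new index.
- a summation factor — the recursion divides its index rather than shifting it — there is no previous-term chain for a summation factor to telescope.
- the master substitution: yes — fits the structure here.
- the characteristic-root method — a divided-index call is not the fixed-shift linear shape that characteristic roots solve.


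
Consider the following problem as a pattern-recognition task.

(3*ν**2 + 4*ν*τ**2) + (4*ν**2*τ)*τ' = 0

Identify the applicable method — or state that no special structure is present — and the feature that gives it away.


Diagnosis: the exact-equation method — checking ∂/∂τ of 3*ν**2 + 4*ν*τ**2 against ∂/∂ν of 4*ν**2*τ: they match — the equation is exact as it stands.


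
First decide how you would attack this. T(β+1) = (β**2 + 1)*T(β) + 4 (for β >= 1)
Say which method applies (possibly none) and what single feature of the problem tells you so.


Best approach: a summation factor — normalize by the running product of β**2 + 1: the left side becomes a difference, and differences sum.


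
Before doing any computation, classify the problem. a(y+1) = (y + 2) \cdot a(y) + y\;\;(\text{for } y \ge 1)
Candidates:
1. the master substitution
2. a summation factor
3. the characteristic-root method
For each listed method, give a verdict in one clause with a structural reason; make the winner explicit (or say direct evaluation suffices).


Method: a summation factor — one step of memory with a weight y + 2 that changes as the index grows — the summation-factor construction is built for this.
- the master substitution — the recursion steps by a constant offset, so exponential reindexing is pointless.
- a summation factor: yes — fits the structure here.
- the characteristic-root method — an index-dependent weight blocks the pure exponential ansatz.


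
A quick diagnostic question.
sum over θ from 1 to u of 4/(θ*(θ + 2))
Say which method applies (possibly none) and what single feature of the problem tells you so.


Method: telescoping — one partial-fraction pass turns 4/(θ*(θ + 2)) into a shifted difference, and shifted differences telescope.


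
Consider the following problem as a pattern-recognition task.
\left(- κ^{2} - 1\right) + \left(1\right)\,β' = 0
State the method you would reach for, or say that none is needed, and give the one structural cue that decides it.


Method: no special technique — the slope is a pure function of κ; integrate both sides and be done.


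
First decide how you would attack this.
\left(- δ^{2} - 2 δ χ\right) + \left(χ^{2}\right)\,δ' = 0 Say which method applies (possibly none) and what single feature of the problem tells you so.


Best approach: the homogeneous substitution — the slope is degree-zero homogeneous: the ratio substitution v = δ/χ collapses it. This doubles as a Bernoulli equation in the unknown as written; the homogeneous route needs no setup at all.


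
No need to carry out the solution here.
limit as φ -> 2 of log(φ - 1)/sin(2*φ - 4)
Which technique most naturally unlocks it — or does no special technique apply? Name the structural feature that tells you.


Technique: l'Hôpital's rule (0/0) — plug in 2: top and bottom both hit zero, so differentiate each and retry. Expanding numerator and denominator to first order gives the same value — the rule automates exactly that.


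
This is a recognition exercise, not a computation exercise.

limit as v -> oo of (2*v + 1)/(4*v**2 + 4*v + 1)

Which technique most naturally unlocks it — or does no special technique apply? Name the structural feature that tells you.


Verdict: dominant-term comparison — divide through by the highest power of v; every lower-order term dies and the dominant terms decide the limit. Differentiating the expression as a single quotient would eventually settle it as well; matching dominant growth settles it immediately.
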